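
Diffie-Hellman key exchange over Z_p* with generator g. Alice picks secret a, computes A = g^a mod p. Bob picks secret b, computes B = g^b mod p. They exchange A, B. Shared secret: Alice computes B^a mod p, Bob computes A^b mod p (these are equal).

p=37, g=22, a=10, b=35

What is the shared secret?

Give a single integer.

Answer: 30

Derivation:
A = 22^10 mod 37  (bits of 10 = 1010)
  bit 0 = 1: r = r^2 * 22 mod 37 = 1^2 * 22 = 1*22 = 22
  bit 1 = 0: r = r^2 mod 37 = 22^2 = 3
  bit 2 = 1: r = r^2 * 22 mod 37 = 3^2 * 22 = 9*22 = 13
  bit 3 = 0: r = r^2 mod 37 = 13^2 = 21
  -> A = 21
B = 22^35 mod 37  (bits of 35 = 100011)
  bit 0 = 1: r = r^2 * 22 mod 37 = 1^2 * 22 = 1*22 = 22
  bit 1 = 0: r = r^2 mod 37 = 22^2 = 3
  bit 2 = 0: r = r^2 mod 37 = 3^2 = 9
  bit 3 = 0: r = r^2 mod 37 = 9^2 = 7
  bit 4 = 1: r = r^2 * 22 mod 37 = 7^2 * 22 = 12*22 = 5
  bit 5 = 1: r = r^2 * 22 mod 37 = 5^2 * 22 = 25*22 = 32
  -> B = 32
s = B^a = 32^10 mod 37  (bits of 10 = 1010)
  bit 0 = 1: r = r^2 * 32 mod 37 = 1^2 * 32 = 1*32 = 32
  bit 1 = 0: r = r^2 mod 37 = 32^2 = 25
  bit 2 = 1: r = r^2 * 32 mod 37 = 25^2 * 32 = 33*32 = 20
  bit 3 = 0: r = r^2 mod 37 = 20^2 = 30
  -> s = B^a = 30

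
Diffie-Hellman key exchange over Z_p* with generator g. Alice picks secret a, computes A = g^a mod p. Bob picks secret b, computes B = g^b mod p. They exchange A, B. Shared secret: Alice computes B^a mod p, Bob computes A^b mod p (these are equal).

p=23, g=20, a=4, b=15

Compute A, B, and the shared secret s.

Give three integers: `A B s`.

Answer: 12 11 13

Derivation:
A = 20^4 mod 23  (bits of 4 = 100)
  bit 0 = 1: r = r^2 * 20 mod 23 = 1^2 * 20 = 1*20 = 20
  bit 1 = 0: r = r^2 mod 23 = 20^2 = 9
  bit 2 = 0: r = r^2 mod 23 = 9^2 = 12
  -> A = 12
B = 20^15 mod 23  (bits of 15 = 1111)
  bit 0 = 1: r = r^2 * 20 mod 23 = 1^2 * 20 = 1*20 = 20
  bit 1 = 1: r = r^2 * 20 mod 23 = 20^2 * 20 = 9*20 = 19
  bit 2 = 1: r = r^2 * 20 mod 23 = 19^2 * 20 = 16*20 = 21
  bit 3 = 1: r = r^2 * 20 mod 23 = 21^2 * 20 = 4*20 = 11
  -> B = 11
s = B^a = 11^4 mod 23  (bits of 4 = 100)
  bit 0 = 1: r = r^2 * 11 mod 23 = 1^2 * 11 = 1*11 = 11
  bit 1 = 0: r = r^2 mod 23 = 11^2 = 6
  bit 2 = 0: r = r^2 mod 23 = 6^2 = 13
  -> s = B^a = 13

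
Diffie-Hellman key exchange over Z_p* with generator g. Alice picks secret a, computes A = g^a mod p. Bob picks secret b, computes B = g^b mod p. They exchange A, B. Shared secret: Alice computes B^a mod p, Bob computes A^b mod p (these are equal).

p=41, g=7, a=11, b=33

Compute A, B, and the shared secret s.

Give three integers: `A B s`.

Answer: 22 29 15

Derivation:
A = 7^11 mod 41  (bits of 11 = 1011)
  bit 0 = 1: r = r^2 * 7 mod 41 = 1^2 * 7 = 1*7 = 7
  bit 1 = 0: r = r^2 mod 41 = 7^2 = 8
  bit 2 = 1: r = r^2 * 7 mod 41 = 8^2 * 7 = 23*7 = 38
  bit 3 = 1: r = r^2 * 7 mod 41 = 38^2 * 7 = 9*7 = 22
  -> A = 22
B = 7^33 mod 41  (bits of 33 = 100001)
  bit 0 = 1: r = r^2 * 7 mod 41 = 1^2 * 7 = 1*7 = 7
  bit 1 = 0: r = r^2 mod 41 = 7^2 = 8
  bit 2 = 0: r = r^2 mod 41 = 8^2 = 23
  bit 3 = 0: r = r^2 mod 41 = 23^2 = 37
  bit 4 = 0: r = r^2 mod 41 = 37^2 = 16
  bit 5 = 1: r = r^2 * 7 mod 41 = 16^2 * 7 = 10*7 = 29
  -> B = 29
s = B^a = 29^11 mod 41  (bits of 11 = 1011)
  bit 0 = 1: r = r^2 * 29 mod 41 = 1^2 * 29 = 1*29 = 29
  bit 1 = 0: r = r^2 mod 41 = 29^2 = 21
  bit 2 = 1: r = r^2 * 29 mod 41 = 21^2 * 29 = 31*29 = 38
  bit 3 = 1: r = r^2 * 29 mod 41 = 38^2 * 29 = 9*29 = 15
  -> s = B^a = 15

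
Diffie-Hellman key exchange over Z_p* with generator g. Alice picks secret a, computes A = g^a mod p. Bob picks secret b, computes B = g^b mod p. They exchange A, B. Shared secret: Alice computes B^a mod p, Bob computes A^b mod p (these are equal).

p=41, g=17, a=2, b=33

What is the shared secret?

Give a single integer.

A = 17^2 mod 41  (bits of 2 = 10)
  bit 0 = 1: r = r^2 * 17 mod 41 = 1^2 * 17 = 1*17 = 17
  bit 1 = 0: r = r^2 mod 41 = 17^2 = 2
  -> A = 2
B = 17^33 mod 41  (bits of 33 = 100001)
  bit 0 = 1: r = r^2 * 17 mod 41 = 1^2 * 17 = 1*17 = 17
  bit 1 = 0: r = r^2 mod 41 = 17^2 = 2
  bit 2 = 0: r = r^2 mod 41 = 2^2 = 4
  bit 3 = 0: r = r^2 mod 41 = 4^2 = 16
  bit 4 = 0: r = r^2 mod 41 = 16^2 = 10
  bit 5 = 1: r = r^2 * 17 mod 41 = 10^2 * 17 = 18*17 = 19
  -> B = 19
s = B^a = 19^2 mod 41  (bits of 2 = 10)
  bit 0 = 1: r = r^2 * 19 mod 41 = 1^2 * 19 = 1*19 = 19
  bit 1 = 0: r = r^2 mod 41 = 19^2 = 33
  -> s = B^a = 33

Answer: 33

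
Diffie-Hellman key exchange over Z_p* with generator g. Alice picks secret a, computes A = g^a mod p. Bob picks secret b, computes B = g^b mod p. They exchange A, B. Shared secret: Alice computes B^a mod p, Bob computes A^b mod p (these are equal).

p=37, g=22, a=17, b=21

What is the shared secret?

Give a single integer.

A = 22^17 mod 37  (bits of 17 = 10001)
  bit 0 = 1: r = r^2 * 22 mod 37 = 1^2 * 22 = 1*22 = 22
  bit 1 = 0: r = r^2 mod 37 = 22^2 = 3
  bit 2 = 0: r = r^2 mod 37 = 3^2 = 9
  bit 3 = 0: r = r^2 mod 37 = 9^2 = 7
  bit 4 = 1: r = r^2 * 22 mod 37 = 7^2 * 22 = 12*22 = 5
  -> A = 5
B = 22^21 mod 37  (bits of 21 = 10101)
  bit 0 = 1: r = r^2 * 22 mod 37 = 1^2 * 22 = 1*22 = 22
  bit 1 = 0: r = r^2 mod 37 = 22^2 = 3
  bit 2 = 1: r = r^2 * 22 mod 37 = 3^2 * 22 = 9*22 = 13
  bit 3 = 0: r = r^2 mod 37 = 13^2 = 21
  bit 4 = 1: r = r^2 * 22 mod 37 = 21^2 * 22 = 34*22 = 8
  -> B = 8
s = B^a = 8^17 mod 37  (bits of 17 = 10001)
  bit 0 = 1: r = r^2 * 8 mod 37 = 1^2 * 8 = 1*8 = 8
  bit 1 = 0: r = r^2 mod 37 = 8^2 = 27
  bit 2 = 0: r = r^2 mod 37 = 27^2 = 26
  bit 3 = 0: r = r^2 mod 37 = 26^2 = 10
  bit 4 = 1: r = r^2 * 8 mod 37 = 10^2 * 8 = 26*8 = 23
  -> s = B^a = 23

Answer: 23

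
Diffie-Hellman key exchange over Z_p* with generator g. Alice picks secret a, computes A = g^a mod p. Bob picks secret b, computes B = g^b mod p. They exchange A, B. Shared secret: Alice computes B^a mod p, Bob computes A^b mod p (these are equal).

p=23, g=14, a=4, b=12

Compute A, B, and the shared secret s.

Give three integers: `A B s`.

A = 14^4 mod 23  (bits of 4 = 100)
  bit 0 = 1: r = r^2 * 14 mod 23 = 1^2 * 14 = 1*14 = 14
  bit 1 = 0: r = r^2 mod 23 = 14^2 = 12
  bit 2 = 0: r = r^2 mod 23 = 12^2 = 6
  -> A = 6
B = 14^12 mod 23  (bits of 12 = 1100)
  bit 0 = 1: r = r^2 * 14 mod 23 = 1^2 * 14 = 1*14 = 14
  bit 1 = 1: r = r^2 * 14 mod 23 = 14^2 * 14 = 12*14 = 7
  bit 2 = 0: r = r^2 mod 23 = 7^2 = 3
  bit 3 = 0: r = r^2 mod 23 = 3^2 = 9
  -> B = 9
s = B^a = 9^4 mod 23  (bits of 4 = 100)
  bit 0 = 1: r = r^2 * 9 mod 23 = 1^2 * 9 = 1*9 = 9
  bit 1 = 0: r = r^2 mod 23 = 9^2 = 12
  bit 2 = 0: r = r^2 mod 23 = 12^2 = 6
  -> s = B^a = 6

Answer: 6 9 6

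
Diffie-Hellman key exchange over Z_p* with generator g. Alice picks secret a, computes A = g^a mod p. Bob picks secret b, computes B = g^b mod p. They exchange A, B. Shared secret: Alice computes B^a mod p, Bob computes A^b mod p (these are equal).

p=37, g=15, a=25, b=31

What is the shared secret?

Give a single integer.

A = 15^25 mod 37  (bits of 25 = 11001)
  bit 0 = 1: r = r^2 * 15 mod 37 = 1^2 * 15 = 1*15 = 15
  bit 1 = 1: r = r^2 * 15 mod 37 = 15^2 * 15 = 3*15 = 8
  bit 2 = 0: r = r^2 mod 37 = 8^2 = 27
  bit 3 = 0: r = r^2 mod 37 = 27^2 = 26
  bit 4 = 1: r = r^2 * 15 mod 37 = 26^2 * 15 = 10*15 = 2
  -> A = 2
B = 15^31 mod 37  (bits of 31 = 11111)
  bit 0 = 1: r = r^2 * 15 mod 37 = 1^2 * 15 = 1*15 = 15
  bit 1 = 1: r = r^2 * 15 mod 37 = 15^2 * 15 = 3*15 = 8
  bit 2 = 1: r = r^2 * 15 mod 37 = 8^2 * 15 = 27*15 = 35
  bit 3 = 1: r = r^2 * 15 mod 37 = 35^2 * 15 = 4*15 = 23
  bit 4 = 1: r = r^2 * 15 mod 37 = 23^2 * 15 = 11*15 = 17
  -> B = 17
s = B^a = 17^25 mod 37  (bits of 25 = 11001)
  bit 0 = 1: r = r^2 * 17 mod 37 = 1^2 * 17 = 1*17 = 17
  bit 1 = 1: r = r^2 * 17 mod 37 = 17^2 * 17 = 30*17 = 29
  bit 2 = 0: r = r^2 mod 37 = 29^2 = 27
  bit 3 = 0: r = r^2 mod 37 = 27^2 = 26
  bit 4 = 1: r = r^2 * 17 mod 37 = 26^2 * 17 = 10*17 = 22
  -> s = B^a = 22

Answer: 22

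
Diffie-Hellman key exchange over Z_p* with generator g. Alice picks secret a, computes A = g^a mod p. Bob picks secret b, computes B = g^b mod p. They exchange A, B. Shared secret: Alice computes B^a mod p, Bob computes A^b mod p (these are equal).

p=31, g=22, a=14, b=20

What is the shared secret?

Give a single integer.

Answer: 5

Derivation:
A = 22^14 mod 31  (bits of 14 = 1110)
  bit 0 = 1: r = r^2 * 22 mod 31 = 1^2 * 22 = 1*22 = 22
  bit 1 = 1: r = r^2 * 22 mod 31 = 22^2 * 22 = 19*22 = 15
  bit 2 = 1: r = r^2 * 22 mod 31 = 15^2 * 22 = 8*22 = 21
  bit 3 = 0: r = r^2 mod 31 = 21^2 = 7
  -> A = 7
B = 22^20 mod 31  (bits of 20 = 10100)
  bit 0 = 1: r = r^2 * 22 mod 31 = 1^2 * 22 = 1*22 = 22
  bit 1 = 0: r = r^2 mod 31 = 22^2 = 19
  bit 2 = 1: r = r^2 * 22 mod 31 = 19^2 * 22 = 20*22 = 6
  bit 3 = 0: r = r^2 mod 31 = 6^2 = 5
  bit 4 = 0: r = r^2 mod 31 = 5^2 = 25
  -> B = 25
s = B^a = 25^14 mod 31  (bits of 14 = 1110)
  bit 0 = 1: r = r^2 * 25 mod 31 = 1^2 * 25 = 1*25 = 25
  bit 1 = 1: r = r^2 * 25 mod 31 = 25^2 * 25 = 5*25 = 1
  bit 2 = 1: r = r^2 * 25 mod 31 = 1^2 * 25 = 1*25 = 25
  bit 3 = 0: r = r^2 mod 31 = 25^2 = 5
  -> s = B^a = 5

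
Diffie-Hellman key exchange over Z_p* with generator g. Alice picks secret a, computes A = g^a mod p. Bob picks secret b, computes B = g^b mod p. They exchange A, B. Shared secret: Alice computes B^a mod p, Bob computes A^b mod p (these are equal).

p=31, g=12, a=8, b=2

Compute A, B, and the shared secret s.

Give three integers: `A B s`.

A = 12^8 mod 31  (bits of 8 = 1000)
  bit 0 = 1: r = r^2 * 12 mod 31 = 1^2 * 12 = 1*12 = 12
  bit 1 = 0: r = r^2 mod 31 = 12^2 = 20
  bit 2 = 0: r = r^2 mod 31 = 20^2 = 28
  bit 3 = 0: r = r^2 mod 31 = 28^2 = 9
  -> A = 9
B = 12^2 mod 31  (bits of 2 = 10)
  bit 0 = 1: r = r^2 * 12 mod 31 = 1^2 * 12 = 1*12 = 12
  bit 1 = 0: r = r^2 mod 31 = 12^2 = 20
  -> B = 20
s = B^a = 20^8 mod 31  (bits of 8 = 1000)
  bit 0 = 1: r = r^2 * 20 mod 31 = 1^2 * 20 = 1*20 = 20
  bit 1 = 0: r = r^2 mod 31 = 20^2 = 28
  bit 2 = 0: r = r^2 mod 31 = 28^2 = 9
  bit 3 = 0: r = r^2 mod 31 = 9^2 = 19
  -> s = B^a = 19

Answer: 9 20 19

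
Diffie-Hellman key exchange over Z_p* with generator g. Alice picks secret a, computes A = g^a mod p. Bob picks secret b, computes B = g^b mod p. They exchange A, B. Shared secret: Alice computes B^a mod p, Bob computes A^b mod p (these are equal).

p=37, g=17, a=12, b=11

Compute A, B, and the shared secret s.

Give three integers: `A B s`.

Answer: 26 32 10

Derivation:
A = 17^12 mod 37  (bits of 12 = 1100)
  bit 0 = 1: r = r^2 * 17 mod 37 = 1^2 * 17 = 1*17 = 17
  bit 1 = 1: r = r^2 * 17 mod 37 = 17^2 * 17 = 30*17 = 29
  bit 2 = 0: r = r^2 mod 37 = 29^2 = 27
  bit 3 = 0: r = r^2 mod 37 = 27^2 = 26
  -> A = 26
B = 17^11 mod 37  (bits of 11 = 1011)
  bit 0 = 1: r = r^2 * 17 mod 37 = 1^2 * 17 = 1*17 = 17
  bit 1 = 0: r = r^2 mod 37 = 17^2 = 30
  bit 2 = 1: r = r^2 * 17 mod 37 = 30^2 * 17 = 12*17 = 19
  bit 3 = 1: r = r^2 * 17 mod 37 = 19^2 * 17 = 28*17 = 32
  -> B = 32
s = B^a = 32^12 mod 37  (bits of 12 = 1100)
  bit 0 = 1: r = r^2 * 32 mod 37 = 1^2 * 32 = 1*32 = 32
  bit 1 = 1: r = r^2 * 32 mod 37 = 32^2 * 32 = 25*32 = 23
  bit 2 = 0: r = r^2 mod 37 = 23^2 = 11
  bit 3 = 0: r = r^2 mod 37 = 11^2 = 10
  -> s = B^a = 10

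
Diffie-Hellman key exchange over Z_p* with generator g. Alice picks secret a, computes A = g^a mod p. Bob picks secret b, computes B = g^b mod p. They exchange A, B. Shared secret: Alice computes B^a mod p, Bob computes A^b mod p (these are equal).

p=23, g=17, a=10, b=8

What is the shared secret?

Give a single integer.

Answer: 9

Derivation:
A = 17^10 mod 23  (bits of 10 = 1010)
  bit 0 = 1: r = r^2 * 17 mod 23 = 1^2 * 17 = 1*17 = 17
  bit 1 = 0: r = r^2 mod 23 = 17^2 = 13
  bit 2 = 1: r = r^2 * 17 mod 23 = 13^2 * 17 = 8*17 = 21
  bit 3 = 0: r = r^2 mod 23 = 21^2 = 4
  -> A = 4
B = 17^8 mod 23  (bits of 8 = 1000)
  bit 0 = 1: r = r^2 * 17 mod 23 = 1^2 * 17 = 1*17 = 17
  bit 1 = 0: r = r^2 mod 23 = 17^2 = 13
  bit 2 = 0: r = r^2 mod 23 = 13^2 = 8
  bit 3 = 0: r = r^2 mod 23 = 8^2 = 18
  -> B = 18
s = B^a = 18^10 mod 23  (bits of 10 = 1010)
  bit 0 = 1: r = r^2 * 18 mod 23 = 1^2 * 18 = 1*18 = 18
  bit 1 = 0: r = r^2 mod 23 = 18^2 = 2
  bit 2 = 1: r = r^2 * 18 mod 23 = 2^2 * 18 = 4*18 = 3
  bit 3 = 0: r = r^2 mod 23 = 3^2 = 9
  -> s = B^a = 9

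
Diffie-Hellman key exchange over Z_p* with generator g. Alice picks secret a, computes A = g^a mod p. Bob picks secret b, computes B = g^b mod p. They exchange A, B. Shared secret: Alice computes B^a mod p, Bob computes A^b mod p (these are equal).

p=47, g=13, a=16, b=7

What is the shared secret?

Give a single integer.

A = 13^16 mod 47  (bits of 16 = 10000)
  bit 0 = 1: r = r^2 * 13 mod 47 = 1^2 * 13 = 1*13 = 13
  bit 1 = 0: r = r^2 mod 47 = 13^2 = 28
  bit 2 = 0: r = r^2 mod 47 = 28^2 = 32
  bit 3 = 0: r = r^2 mod 47 = 32^2 = 37
  bit 4 = 0: r = r^2 mod 47 = 37^2 = 6
  -> A = 6
B = 13^7 mod 47  (bits of 7 = 111)
  bit 0 = 1: r = r^2 * 13 mod 47 = 1^2 * 13 = 1*13 = 13
  bit 1 = 1: r = r^2 * 13 mod 47 = 13^2 * 13 = 28*13 = 35
  bit 2 = 1: r = r^2 * 13 mod 47 = 35^2 * 13 = 3*13 = 39
  -> B = 39
s = B^a = 39^16 mod 47  (bits of 16 = 10000)
  bit 0 = 1: r = r^2 * 39 mod 47 = 1^2 * 39 = 1*39 = 39
  bit 1 = 0: r = r^2 mod 47 = 39^2 = 17
  bit 2 = 0: r = r^2 mod 47 = 17^2 = 7
  bit 3 = 0: r = r^2 mod 47 = 7^2 = 2
  bit 4 = 0: r = r^2 mod 47 = 2^2 = 4
  -> s = B^a = 4

Answer: 4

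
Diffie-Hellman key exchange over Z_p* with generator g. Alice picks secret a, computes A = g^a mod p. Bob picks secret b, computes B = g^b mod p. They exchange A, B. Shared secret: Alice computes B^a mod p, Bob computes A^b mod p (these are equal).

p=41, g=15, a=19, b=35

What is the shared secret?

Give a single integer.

Answer: 27

Derivation:
A = 15^19 mod 41  (bits of 19 = 10011)
  bit 0 = 1: r = r^2 * 15 mod 41 = 1^2 * 15 = 1*15 = 15
  bit 1 = 0: r = r^2 mod 41 = 15^2 = 20
  bit 2 = 0: r = r^2 mod 41 = 20^2 = 31
  bit 3 = 1: r = r^2 * 15 mod 41 = 31^2 * 15 = 18*15 = 24
  bit 4 = 1: r = r^2 * 15 mod 41 = 24^2 * 15 = 2*15 = 30
  -> A = 30
B = 15^35 mod 41  (bits of 35 = 100011)
  bit 0 = 1: r = r^2 * 15 mod 41 = 1^2 * 15 = 1*15 = 15
  bit 1 = 0: r = r^2 mod 41 = 15^2 = 20
  bit 2 = 0: r = r^2 mod 41 = 20^2 = 31
  bit 3 = 0: r = r^2 mod 41 = 31^2 = 18
  bit 4 = 1: r = r^2 * 15 mod 41 = 18^2 * 15 = 37*15 = 22
  bit 5 = 1: r = r^2 * 15 mod 41 = 22^2 * 15 = 33*15 = 3
  -> B = 3
s = B^a = 3^19 mod 41  (bits of 19 = 10011)
  bit 0 = 1: r = r^2 * 3 mod 41 = 1^2 * 3 = 1*3 = 3
  bit 1 = 0: r = r^2 mod 41 = 3^2 = 9
  bit 2 = 0: r = r^2 mod 41 = 9^2 = 40
  bit 3 = 1: r = r^2 * 3 mod 41 = 40^2 * 3 = 1*3 = 3
  bit 4 = 1: r = r^2 * 3 mod 41 = 3^2 * 3 = 9*3 = 27
  -> s = B^a = 27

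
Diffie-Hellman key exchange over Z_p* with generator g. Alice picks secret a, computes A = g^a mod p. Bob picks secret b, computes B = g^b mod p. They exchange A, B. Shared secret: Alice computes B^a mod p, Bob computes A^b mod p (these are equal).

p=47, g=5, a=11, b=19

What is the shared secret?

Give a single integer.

Answer: 22

Derivation:
A = 5^11 mod 47  (bits of 11 = 1011)
  bit 0 = 1: r = r^2 * 5 mod 47 = 1^2 * 5 = 1*5 = 5
  bit 1 = 0: r = r^2 mod 47 = 5^2 = 25
  bit 2 = 1: r = r^2 * 5 mod 47 = 25^2 * 5 = 14*5 = 23
  bit 3 = 1: r = r^2 * 5 mod 47 = 23^2 * 5 = 12*5 = 13
  -> A = 13
B = 5^19 mod 47  (bits of 19 = 10011)
  bit 0 = 1: r = r^2 * 5 mod 47 = 1^2 * 5 = 1*5 = 5
  bit 1 = 0: r = r^2 mod 47 = 5^2 = 25
  bit 2 = 0: r = r^2 mod 47 = 25^2 = 14
  bit 3 = 1: r = r^2 * 5 mod 47 = 14^2 * 5 = 8*5 = 40
  bit 4 = 1: r = r^2 * 5 mod 47 = 40^2 * 5 = 2*5 = 10
  -> B = 10
s = B^a = 10^11 mod 47  (bits of 11 = 1011)
  bit 0 = 1: r = r^2 * 10 mod 47 = 1^2 * 10 = 1*10 = 10
  bit 1 = 0: r = r^2 mod 47 = 10^2 = 6
  bit 2 = 1: r = r^2 * 10 mod 47 = 6^2 * 10 = 36*10 = 31
  bit 3 = 1: r = r^2 * 10 mod 47 = 31^2 * 10 = 21*10 = 22
  -> s = B^a = 22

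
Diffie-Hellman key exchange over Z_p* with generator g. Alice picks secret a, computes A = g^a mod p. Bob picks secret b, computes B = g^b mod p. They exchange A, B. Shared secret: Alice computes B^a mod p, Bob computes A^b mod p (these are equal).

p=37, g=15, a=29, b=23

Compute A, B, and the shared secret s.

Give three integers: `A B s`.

Answer: 18 13 22

Derivation:
A = 15^29 mod 37  (bits of 29 = 11101)
  bit 0 = 1: r = r^2 * 15 mod 37 = 1^2 * 15 = 1*15 = 15
  bit 1 = 1: r = r^2 * 15 mod 37 = 15^2 * 15 = 3*15 = 8
  bit 2 = 1: r = r^2 * 15 mod 37 = 8^2 * 15 = 27*15 = 35
  bit 3 = 0: r = r^2 mod 37 = 35^2 = 4
  bit 4 = 1: r = r^2 * 15 mod 37 = 4^2 * 15 = 16*15 = 18
  -> A = 18
B = 15^23 mod 37  (bits of 23 = 10111)
  bit 0 = 1: r = r^2 * 15 mod 37 = 1^2 * 15 = 1*15 = 15
  bit 1 = 0: r = r^2 mod 37 = 15^2 = 3
  bit 2 = 1: r = r^2 * 15 mod 37 = 3^2 * 15 = 9*15 = 24
  bit 3 = 1: r = r^2 * 15 mod 37 = 24^2 * 15 = 21*15 = 19
  bit 4 = 1: r = r^2 * 15 mod 37 = 19^2 * 15 = 28*15 = 13
  -> B = 13
s = B^a = 13^29 mod 37  (bits of 29 = 11101)
  bit 0 = 1: r = r^2 * 13 mod 37 = 1^2 * 13 = 1*13 = 13
  bit 1 = 1: r = r^2 * 13 mod 37 = 13^2 * 13 = 21*13 = 14
  bit 2 = 1: r = r^2 * 13 mod 37 = 14^2 * 13 = 11*13 = 32
  bit 3 = 0: r = r^2 mod 37 = 32^2 = 25
  bit 4 = 1: r = r^2 * 13 mod 37 = 25^2 * 13 = 33*13 = 22
  -> s = B^a = 22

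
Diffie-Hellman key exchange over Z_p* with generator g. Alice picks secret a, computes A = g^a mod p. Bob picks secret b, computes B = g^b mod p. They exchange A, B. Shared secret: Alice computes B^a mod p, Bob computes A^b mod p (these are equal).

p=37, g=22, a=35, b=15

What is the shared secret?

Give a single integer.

A = 22^35 mod 37  (bits of 35 = 100011)
  bit 0 = 1: r = r^2 * 22 mod 37 = 1^2 * 22 = 1*22 = 22
  bit 1 = 0: r = r^2 mod 37 = 22^2 = 3
  bit 2 = 0: r = r^2 mod 37 = 3^2 = 9
  bit 3 = 0: r = r^2 mod 37 = 9^2 = 7
  bit 4 = 1: r = r^2 * 22 mod 37 = 7^2 * 22 = 12*22 = 5
  bit 5 = 1: r = r^2 * 22 mod 37 = 5^2 * 22 = 25*22 = 32
  -> A = 32
B = 22^15 mod 37  (bits of 15 = 1111)
  bit 0 = 1: r = r^2 * 22 mod 37 = 1^2 * 22 = 1*22 = 22
  bit 1 = 1: r = r^2 * 22 mod 37 = 22^2 * 22 = 3*22 = 29
  bit 2 = 1: r = r^2 * 22 mod 37 = 29^2 * 22 = 27*22 = 2
  bit 3 = 1: r = r^2 * 22 mod 37 = 2^2 * 22 = 4*22 = 14
  -> B = 14
s = B^a = 14^35 mod 37  (bits of 35 = 100011)
  bit 0 = 1: r = r^2 * 14 mod 37 = 1^2 * 14 = 1*14 = 14
  bit 1 = 0: r = r^2 mod 37 = 14^2 = 11
  bit 2 = 0: r = r^2 mod 37 = 11^2 = 10
  bit 3 = 0: r = r^2 mod 37 = 10^2 = 26
  bit 4 = 1: r = r^2 * 14 mod 37 = 26^2 * 14 = 10*14 = 29
  bit 5 = 1: r = r^2 * 14 mod 37 = 29^2 * 14 = 27*14 = 8
  -> s = B^a = 8

Answer: 8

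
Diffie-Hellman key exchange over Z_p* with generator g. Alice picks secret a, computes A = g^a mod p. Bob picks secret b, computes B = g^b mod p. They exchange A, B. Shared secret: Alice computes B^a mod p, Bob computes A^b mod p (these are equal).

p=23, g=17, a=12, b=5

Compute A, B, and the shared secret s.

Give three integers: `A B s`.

Answer: 6 21 2

Derivation:
A = 17^12 mod 23  (bits of 12 = 1100)
  bit 0 = 1: r = r^2 * 17 mod 23 = 1^2 * 17 = 1*17 = 17
  bit 1 = 1: r = r^2 * 17 mod 23 = 17^2 * 17 = 13*17 = 14
  bit 2 = 0: r = r^2 mod 23 = 14^2 = 12
  bit 3 = 0: r = r^2 mod 23 = 12^2 = 6
  -> A = 6
B = 17^5 mod 23  (bits of 5 = 101)
  bit 0 = 1: r = r^2 * 17 mod 23 = 1^2 * 17 = 1*17 = 17
  bit 1 = 0: r = r^2 mod 23 = 17^2 = 13
  bit 2 = 1: r = r^2 * 17 mod 23 = 13^2 * 17 = 8*17 = 21
  -> B = 21
s = B^a = 21^12 mod 23  (bits of 12 = 1100)
  bit 0 = 1: r = r^2 * 21 mod 23 = 1^2 * 21 = 1*21 = 21
  bit 1 = 1: r = r^2 * 21 mod 23 = 21^2 * 21 = 4*21 = 15
  bit 2 = 0: r = r^2 mod 23 = 15^2 = 18
  bit 3 = 0: r = r^2 mod 23 = 18^2 = 2
  -> s = B^a = 2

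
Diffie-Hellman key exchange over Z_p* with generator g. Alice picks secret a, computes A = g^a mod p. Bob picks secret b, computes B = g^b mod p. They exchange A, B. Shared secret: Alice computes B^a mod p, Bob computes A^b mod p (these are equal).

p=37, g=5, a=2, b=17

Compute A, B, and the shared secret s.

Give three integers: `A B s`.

Answer: 25 22 3

Derivation:
A = 5^2 mod 37  (bits of 2 = 10)
  bit 0 = 1: r = r^2 * 5 mod 37 = 1^2 * 5 = 1*5 = 5
  bit 1 = 0: r = r^2 mod 37 = 5^2 = 25
  -> A = 25
B = 5^17 mod 37  (bits of 17 = 10001)
  bit 0 = 1: r = r^2 * 5 mod 37 = 1^2 * 5 = 1*5 = 5
  bit 1 = 0: r = r^2 mod 37 = 5^2 = 25
  bit 2 = 0: r = r^2 mod 37 = 25^2 = 33
  bit 3 = 0: r = r^2 mod 37 = 33^2 = 16
  bit 4 = 1: r = r^2 * 5 mod 37 = 16^2 * 5 = 34*5 = 22
  -> B = 22
s = B^a = 22^2 mod 37  (bits of 2 = 10)
  bit 0 = 1: r = r^2 * 22 mod 37 = 1^2 * 22 = 1*22 = 22
  bit 1 = 0: r = r^2 mod 37 = 22^2 = 3
  -> s = B^a = 3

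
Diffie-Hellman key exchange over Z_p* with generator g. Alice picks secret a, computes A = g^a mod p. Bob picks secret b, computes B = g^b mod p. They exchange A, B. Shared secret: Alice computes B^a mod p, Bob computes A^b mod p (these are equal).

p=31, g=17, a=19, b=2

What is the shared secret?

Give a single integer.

A = 17^19 mod 31  (bits of 19 = 10011)
  bit 0 = 1: r = r^2 * 17 mod 31 = 1^2 * 17 = 1*17 = 17
  bit 1 = 0: r = r^2 mod 31 = 17^2 = 10
  bit 2 = 0: r = r^2 mod 31 = 10^2 = 7
  bit 3 = 1: r = r^2 * 17 mod 31 = 7^2 * 17 = 18*17 = 27
  bit 4 = 1: r = r^2 * 17 mod 31 = 27^2 * 17 = 16*17 = 24
  -> A = 24
B = 17^2 mod 31  (bits of 2 = 10)
  bit 0 = 1: r = r^2 * 17 mod 31 = 1^2 * 17 = 1*17 = 17
  bit 1 = 0: r = r^2 mod 31 = 17^2 = 10
  -> B = 10
s = B^a = 10^19 mod 31  (bits of 19 = 10011)
  bit 0 = 1: r = r^2 * 10 mod 31 = 1^2 * 10 = 1*10 = 10
  bit 1 = 0: r = r^2 mod 31 = 10^2 = 7
  bit 2 = 0: r = r^2 mod 31 = 7^2 = 18
  bit 3 = 1: r = r^2 * 10 mod 31 = 18^2 * 10 = 14*10 = 16
  bit 4 = 1: r = r^2 * 10 mod 31 = 16^2 * 10 = 8*10 = 18
  -> s = B^a = 18

Answer: 18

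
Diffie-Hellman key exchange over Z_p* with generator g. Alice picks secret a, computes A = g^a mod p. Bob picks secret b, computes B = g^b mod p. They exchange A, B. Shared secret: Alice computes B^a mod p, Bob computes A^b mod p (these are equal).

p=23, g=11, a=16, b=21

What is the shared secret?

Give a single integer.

A = 11^16 mod 23  (bits of 16 = 10000)
  bit 0 = 1: r = r^2 * 11 mod 23 = 1^2 * 11 = 1*11 = 11
  bit 1 = 0: r = r^2 mod 23 = 11^2 = 6
  bit 2 = 0: r = r^2 mod 23 = 6^2 = 13
  bit 3 = 0: r = r^2 mod 23 = 13^2 = 8
  bit 4 = 0: r = r^2 mod 23 = 8^2 = 18
  -> A = 18
B = 11^21 mod 23  (bits of 21 = 10101)
  bit 0 = 1: r = r^2 * 11 mod 23 = 1^2 * 11 = 1*11 = 11
  bit 1 = 0: r = r^2 mod 23 = 11^2 = 6
  bit 2 = 1: r = r^2 * 11 mod 23 = 6^2 * 11 = 13*11 = 5
  bit 3 = 0: r = r^2 mod 23 = 5^2 = 2
  bit 4 = 1: r = r^2 * 11 mod 23 = 2^2 * 11 = 4*11 = 21
  -> B = 21
s = B^a = 21^16 mod 23  (bits of 16 = 10000)
  bit 0 = 1: r = r^2 * 21 mod 23 = 1^2 * 21 = 1*21 = 21
  bit 1 = 0: r = r^2 mod 23 = 21^2 = 4
  bit 2 = 0: r = r^2 mod 23 = 4^2 = 16
  bit 3 = 0: r = r^2 mod 23 = 16^2 = 3
  bit 4 = 0: r = r^2 mod 23 = 3^2 = 9
  -> s = B^a = 9

Answer: 9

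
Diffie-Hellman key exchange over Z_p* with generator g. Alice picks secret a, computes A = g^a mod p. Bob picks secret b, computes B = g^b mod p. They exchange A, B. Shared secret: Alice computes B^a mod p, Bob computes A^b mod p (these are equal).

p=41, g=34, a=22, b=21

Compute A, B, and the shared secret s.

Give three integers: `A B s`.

Answer: 33 7 33

Derivation:
A = 34^22 mod 41  (bits of 22 = 10110)
  bit 0 = 1: r = r^2 * 34 mod 41 = 1^2 * 34 = 1*34 = 34
  bit 1 = 0: r = r^2 mod 41 = 34^2 = 8
  bit 2 = 1: r = r^2 * 34 mod 41 = 8^2 * 34 = 23*34 = 3
  bit 3 = 1: r = r^2 * 34 mod 41 = 3^2 * 34 = 9*34 = 19
  bit 4 = 0: r = r^2 mod 41 = 19^2 = 33
  -> A = 33
B = 34^21 mod 41  (bits of 21 = 10101)
  bit 0 = 1: r = r^2 * 34 mod 41 = 1^2 * 34 = 1*34 = 34
  bit 1 = 0: r = r^2 mod 41 = 34^2 = 8
  bit 2 = 1: r = r^2 * 34 mod 41 = 8^2 * 34 = 23*34 = 3
  bit 3 = 0: r = r^2 mod 41 = 3^2 = 9
  bit 4 = 1: r = r^2 * 34 mod 41 = 9^2 * 34 = 40*34 = 7
  -> B = 7
s = B^a = 7^22 mod 41  (bits of 22 = 10110)
  bit 0 = 1: r = r^2 * 7 mod 41 = 1^2 * 7 = 1*7 = 7
  bit 1 = 0: r = r^2 mod 41 = 7^2 = 8
  bit 2 = 1: r = r^2 * 7 mod 41 = 8^2 * 7 = 23*7 = 38
  bit 3 = 1: r = r^2 * 7 mod 41 = 38^2 * 7 = 9*7 = 22
  bit 4 = 0: r = r^2 mod 41 = 22^2 = 33
  -> s = B^a = 33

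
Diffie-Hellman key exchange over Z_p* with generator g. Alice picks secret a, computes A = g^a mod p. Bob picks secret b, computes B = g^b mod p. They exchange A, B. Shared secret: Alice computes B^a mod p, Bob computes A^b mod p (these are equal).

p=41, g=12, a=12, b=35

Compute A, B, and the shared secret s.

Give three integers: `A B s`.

Answer: 25 14 40

Derivation:
A = 12^12 mod 41  (bits of 12 = 1100)
  bit 0 = 1: r = r^2 * 12 mod 41 = 1^2 * 12 = 1*12 = 12
  bit 1 = 1: r = r^2 * 12 mod 41 = 12^2 * 12 = 21*12 = 6
  bit 2 = 0: r = r^2 mod 41 = 6^2 = 36
  bit 3 = 0: r = r^2 mod 41 = 36^2 = 25
  -> A = 25
B = 12^35 mod 41  (bits of 35 = 100011)
  bit 0 = 1: r = r^2 * 12 mod 41 = 1^2 * 12 = 1*12 = 12
  bit 1 = 0: r = r^2 mod 41 = 12^2 = 21
  bit 2 = 0: r = r^2 mod 41 = 21^2 = 31
  bit 3 = 0: r = r^2 mod 41 = 31^2 = 18
  bit 4 = 1: r = r^2 * 12 mod 41 = 18^2 * 12 = 37*12 = 34
  bit 5 = 1: r = r^2 * 12 mod 41 = 34^2 * 12 = 8*12 = 14
  -> B = 14
s = B^a = 14^12 mod 41  (bits of 12 = 1100)
  bit 0 = 1: r = r^2 * 14 mod 41 = 1^2 * 14 = 1*14 = 14
  bit 1 = 1: r = r^2 * 14 mod 41 = 14^2 * 14 = 32*14 = 38
  bit 2 = 0: r = r^2 mod 41 = 38^2 = 9
  bit 3 = 0: r = r^2 mod 41 = 9^2 = 40
  -> s = B^a = 40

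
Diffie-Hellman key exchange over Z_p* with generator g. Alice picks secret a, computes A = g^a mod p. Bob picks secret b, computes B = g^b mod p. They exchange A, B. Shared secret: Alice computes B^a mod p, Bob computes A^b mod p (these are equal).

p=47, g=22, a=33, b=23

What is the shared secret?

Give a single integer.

Answer: 46

Derivation:
A = 22^33 mod 47  (bits of 33 = 100001)
  bit 0 = 1: r = r^2 * 22 mod 47 = 1^2 * 22 = 1*22 = 22
  bit 1 = 0: r = r^2 mod 47 = 22^2 = 14
  bit 2 = 0: r = r^2 mod 47 = 14^2 = 8
  bit 3 = 0: r = r^2 mod 47 = 8^2 = 17
  bit 4 = 0: r = r^2 mod 47 = 17^2 = 7
  bit 5 = 1: r = r^2 * 22 mod 47 = 7^2 * 22 = 2*22 = 44
  -> A = 44
B = 22^23 mod 47  (bits of 23 = 10111)
  bit 0 = 1: r = r^2 * 22 mod 47 = 1^2 * 22 = 1*22 = 22
  bit 1 = 0: r = r^2 mod 47 = 22^2 = 14
  bit 2 = 1: r = r^2 * 22 mod 47 = 14^2 * 22 = 8*22 = 35
  bit 3 = 1: r = r^2 * 22 mod 47 = 35^2 * 22 = 3*22 = 19
  bit 4 = 1: r = r^2 * 22 mod 47 = 19^2 * 22 = 32*22 = 46
  -> B = 46
s = B^a = 46^33 mod 47  (bits of 33 = 100001)
  bit 0 = 1: r = r^2 * 46 mod 47 = 1^2 * 46 = 1*46 = 46
  bit 1 = 0: r = r^2 mod 47 = 46^2 = 1
  bit 2 = 0: r = r^2 mod 47 = 1^2 = 1
  bit 3 = 0: r = r^2 mod 47 = 1^2 = 1
  bit 4 = 0: r = r^2 mod 47 = 1^2 = 1
  bit 5 = 1: r = r^2 * 46 mod 47 = 1^2 * 46 = 1*46 = 46
  -> s = B^a = 46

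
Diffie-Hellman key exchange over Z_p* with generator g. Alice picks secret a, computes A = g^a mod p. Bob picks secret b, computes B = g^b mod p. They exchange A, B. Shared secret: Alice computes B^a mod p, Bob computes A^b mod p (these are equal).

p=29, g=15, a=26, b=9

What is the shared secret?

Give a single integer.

Answer: 13

Derivation:
A = 15^26 mod 29  (bits of 26 = 11010)
  bit 0 = 1: r = r^2 * 15 mod 29 = 1^2 * 15 = 1*15 = 15
  bit 1 = 1: r = r^2 * 15 mod 29 = 15^2 * 15 = 22*15 = 11
  bit 2 = 0: r = r^2 mod 29 = 11^2 = 5
  bit 3 = 1: r = r^2 * 15 mod 29 = 5^2 * 15 = 25*15 = 27
  bit 4 = 0: r = r^2 mod 29 = 27^2 = 4
  -> A = 4
B = 15^9 mod 29  (bits of 9 = 1001)
  bit 0 = 1: r = r^2 * 15 mod 29 = 1^2 * 15 = 1*15 = 15
  bit 1 = 0: r = r^2 mod 29 = 15^2 = 22
  bit 2 = 0: r = r^2 mod 29 = 22^2 = 20
  bit 3 = 1: r = r^2 * 15 mod 29 = 20^2 * 15 = 23*15 = 26
  -> B = 26
s = B^a = 26^26 mod 29  (bits of 26 = 11010)
  bit 0 = 1: r = r^2 * 26 mod 29 = 1^2 * 26 = 1*26 = 26
  bit 1 = 1: r = r^2 * 26 mod 29 = 26^2 * 26 = 9*26 = 2
  bit 2 = 0: r = r^2 mod 29 = 2^2 = 4
  bit 3 = 1: r = r^2 * 26 mod 29 = 4^2 * 26 = 16*26 = 10
  bit 4 = 0: r = r^2 mod 29 = 10^2 = 13
  -> s = B^a = 13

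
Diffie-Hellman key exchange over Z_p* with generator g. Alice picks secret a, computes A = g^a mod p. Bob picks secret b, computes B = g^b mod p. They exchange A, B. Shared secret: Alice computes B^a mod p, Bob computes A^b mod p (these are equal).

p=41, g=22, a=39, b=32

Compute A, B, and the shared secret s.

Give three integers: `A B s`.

A = 22^39 mod 41  (bits of 39 = 100111)
  bit 0 = 1: r = r^2 * 22 mod 41 = 1^2 * 22 = 1*22 = 22
  bit 1 = 0: r = r^2 mod 41 = 22^2 = 33
  bit 2 = 0: r = r^2 mod 41 = 33^2 = 23
  bit 3 = 1: r = r^2 * 22 mod 41 = 23^2 * 22 = 37*22 = 35
  bit 4 = 1: r = r^2 * 22 mod 41 = 35^2 * 22 = 36*22 = 13
  bit 5 = 1: r = r^2 * 22 mod 41 = 13^2 * 22 = 5*22 = 28
  -> A = 28
B = 22^32 mod 41  (bits of 32 = 100000)
  bit 0 = 1: r = r^2 * 22 mod 41 = 1^2 * 22 = 1*22 = 22
  bit 1 = 0: r = r^2 mod 41 = 22^2 = 33
  bit 2 = 0: r = r^2 mod 41 = 33^2 = 23
  bit 3 = 0: r = r^2 mod 41 = 23^2 = 37
  bit 4 = 0: r = r^2 mod 41 = 37^2 = 16
  bit 5 = 0: r = r^2 mod 41 = 16^2 = 10
  -> B = 10
s = B^a = 10^39 mod 41  (bits of 39 = 100111)
  bit 0 = 1: r = r^2 * 10 mod 41 = 1^2 * 10 = 1*10 = 10
  bit 1 = 0: r = r^2 mod 41 = 10^2 = 18
  bit 2 = 0: r = r^2 mod 41 = 18^2 = 37
  bit 3 = 1: r = r^2 * 10 mod 41 = 37^2 * 10 = 16*10 = 37
  bit 4 = 1: r = r^2 * 10 mod 41 = 37^2 * 10 = 16*10 = 37
  bit 5 = 1: r = r^2 * 10 mod 41 = 37^2 * 10 = 16*10 = 37
  -> s = B^a = 37

Answer: 28 10 37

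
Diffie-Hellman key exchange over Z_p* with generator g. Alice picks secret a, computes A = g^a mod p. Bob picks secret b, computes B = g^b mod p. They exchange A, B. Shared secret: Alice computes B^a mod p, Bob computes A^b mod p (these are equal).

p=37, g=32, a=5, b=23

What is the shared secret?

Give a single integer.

Answer: 19

Derivation:
A = 32^5 mod 37  (bits of 5 = 101)
  bit 0 = 1: r = r^2 * 32 mod 37 = 1^2 * 32 = 1*32 = 32
  bit 1 = 0: r = r^2 mod 37 = 32^2 = 25
  bit 2 = 1: r = r^2 * 32 mod 37 = 25^2 * 32 = 33*32 = 20
  -> A = 20
B = 32^23 mod 37  (bits of 23 = 10111)
  bit 0 = 1: r = r^2 * 32 mod 37 = 1^2 * 32 = 1*32 = 32
  bit 1 = 0: r = r^2 mod 37 = 32^2 = 25
  bit 2 = 1: r = r^2 * 32 mod 37 = 25^2 * 32 = 33*32 = 20
  bit 3 = 1: r = r^2 * 32 mod 37 = 20^2 * 32 = 30*32 = 35
  bit 4 = 1: r = r^2 * 32 mod 37 = 35^2 * 32 = 4*32 = 17
  -> B = 17
s = B^a = 17^5 mod 37  (bits of 5 = 101)
  bit 0 = 1: r = r^2 * 17 mod 37 = 1^2 * 17 = 1*17 = 17
  bit 1 = 0: r = r^2 mod 37 = 17^2 = 30
  bit 2 = 1: r = r^2 * 17 mod 37 = 30^2 * 17 = 12*17 = 19
  -> s = B^a = 19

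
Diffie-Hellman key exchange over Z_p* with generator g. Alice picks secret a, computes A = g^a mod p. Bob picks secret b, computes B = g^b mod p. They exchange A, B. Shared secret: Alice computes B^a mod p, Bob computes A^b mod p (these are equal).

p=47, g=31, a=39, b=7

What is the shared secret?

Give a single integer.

A = 31^39 mod 47  (bits of 39 = 100111)
  bit 0 = 1: r = r^2 * 31 mod 47 = 1^2 * 31 = 1*31 = 31
  bit 1 = 0: r = r^2 mod 47 = 31^2 = 21
  bit 2 = 0: r = r^2 mod 47 = 21^2 = 18
  bit 3 = 1: r = r^2 * 31 mod 47 = 18^2 * 31 = 42*31 = 33
  bit 4 = 1: r = r^2 * 31 mod 47 = 33^2 * 31 = 8*31 = 13
  bit 5 = 1: r = r^2 * 31 mod 47 = 13^2 * 31 = 28*31 = 22
  -> A = 22
B = 31^7 mod 47  (bits of 7 = 111)
  bit 0 = 1: r = r^2 * 31 mod 47 = 1^2 * 31 = 1*31 = 31
  bit 1 = 1: r = r^2 * 31 mod 47 = 31^2 * 31 = 21*31 = 40
  bit 2 = 1: r = r^2 * 31 mod 47 = 40^2 * 31 = 2*31 = 15
  -> B = 15
s = B^a = 15^39 mod 47  (bits of 39 = 100111)
  bit 0 = 1: r = r^2 * 15 mod 47 = 1^2 * 15 = 1*15 = 15
  bit 1 = 0: r = r^2 mod 47 = 15^2 = 37
  bit 2 = 0: r = r^2 mod 47 = 37^2 = 6
  bit 3 = 1: r = r^2 * 15 mod 47 = 6^2 * 15 = 36*15 = 23
  bit 4 = 1: r = r^2 * 15 mod 47 = 23^2 * 15 = 12*15 = 39
  bit 5 = 1: r = r^2 * 15 mod 47 = 39^2 * 15 = 17*15 = 20
  -> s = B^a = 20

Answer: 20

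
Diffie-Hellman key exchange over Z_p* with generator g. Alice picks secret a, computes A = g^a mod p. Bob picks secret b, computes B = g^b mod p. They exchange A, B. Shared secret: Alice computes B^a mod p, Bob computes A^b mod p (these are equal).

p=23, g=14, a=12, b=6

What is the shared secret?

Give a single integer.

A = 14^12 mod 23  (bits of 12 = 1100)
  bit 0 = 1: r = r^2 * 14 mod 23 = 1^2 * 14 = 1*14 = 14
  bit 1 = 1: r = r^2 * 14 mod 23 = 14^2 * 14 = 12*14 = 7
  bit 2 = 0: r = r^2 mod 23 = 7^2 = 3
  bit 3 = 0: r = r^2 mod 23 = 3^2 = 9
  -> A = 9
B = 14^6 mod 23  (bits of 6 = 110)
  bit 0 = 1: r = r^2 * 14 mod 23 = 1^2 * 14 = 1*14 = 14
  bit 1 = 1: r = r^2 * 14 mod 23 = 14^2 * 14 = 12*14 = 7
  bit 2 = 0: r = r^2 mod 23 = 7^2 = 3
  -> B = 3
s = B^a = 3^12 mod 23  (bits of 12 = 1100)
  bit 0 = 1: r = r^2 * 3 mod 23 = 1^2 * 3 = 1*3 = 3
  bit 1 = 1: r = r^2 * 3 mod 23 = 3^2 * 3 = 9*3 = 4
  bit 2 = 0: r = r^2 mod 23 = 4^2 = 16
  bit 3 = 0: r = r^2 mod 23 = 16^2 = 3
  -> s = B^a = 3

Answer: 3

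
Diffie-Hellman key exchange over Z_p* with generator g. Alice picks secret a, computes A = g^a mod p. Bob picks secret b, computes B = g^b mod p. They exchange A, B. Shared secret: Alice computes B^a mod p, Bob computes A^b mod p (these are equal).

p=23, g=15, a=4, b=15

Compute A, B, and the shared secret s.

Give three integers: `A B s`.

Answer: 2 21 16

Derivation:
A = 15^4 mod 23  (bits of 4 = 100)
  bit 0 = 1: r = r^2 * 15 mod 23 = 1^2 * 15 = 1*15 = 15
  bit 1 = 0: r = r^2 mod 23 = 15^2 = 18
  bit 2 = 0: r = r^2 mod 23 = 18^2 = 2
  -> A = 2
B = 15^15 mod 23  (bits of 15 = 1111)
  bit 0 = 1: r = r^2 * 15 mod 23 = 1^2 * 15 = 1*15 = 15
  bit 1 = 1: r = r^2 * 15 mod 23 = 15^2 * 15 = 18*15 = 17
  bit 2 = 1: r = r^2 * 15 mod 23 = 17^2 * 15 = 13*15 = 11
  bit 3 = 1: r = r^2 * 15 mod 23 = 11^2 * 15 = 6*15 = 21
  -> B = 21
s = B^a = 21^4 mod 23  (bits of 4 = 100)
  bit 0 = 1: r = r^2 * 21 mod 23 = 1^2 * 21 = 1*21 = 21
  bit 1 = 0: r = r^2 mod 23 = 21^2 = 4
  bit 2 = 0: r = r^2 mod 23 = 4^2 = 16
  -> s = B^a = 16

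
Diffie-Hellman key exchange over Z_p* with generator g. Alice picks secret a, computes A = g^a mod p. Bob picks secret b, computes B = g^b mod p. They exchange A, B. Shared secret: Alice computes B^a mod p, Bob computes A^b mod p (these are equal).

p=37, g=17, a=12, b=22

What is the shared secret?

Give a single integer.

A = 17^12 mod 37  (bits of 12 = 1100)
  bit 0 = 1: r = r^2 * 17 mod 37 = 1^2 * 17 = 1*17 = 17
  bit 1 = 1: r = r^2 * 17 mod 37 = 17^2 * 17 = 30*17 = 29
  bit 2 = 0: r = r^2 mod 37 = 29^2 = 27
  bit 3 = 0: r = r^2 mod 37 = 27^2 = 26
  -> A = 26
B = 17^22 mod 37  (bits of 22 = 10110)
  bit 0 = 1: r = r^2 * 17 mod 37 = 1^2 * 17 = 1*17 = 17
  bit 1 = 0: r = r^2 mod 37 = 17^2 = 30
  bit 2 = 1: r = r^2 * 17 mod 37 = 30^2 * 17 = 12*17 = 19
  bit 3 = 1: r = r^2 * 17 mod 37 = 19^2 * 17 = 28*17 = 32
  bit 4 = 0: r = r^2 mod 37 = 32^2 = 25
  -> B = 25
s = B^a = 25^12 mod 37  (bits of 12 = 1100)
  bit 0 = 1: r = r^2 * 25 mod 37 = 1^2 * 25 = 1*25 = 25
  bit 1 = 1: r = r^2 * 25 mod 37 = 25^2 * 25 = 33*25 = 11
  bit 2 = 0: r = r^2 mod 37 = 11^2 = 10
  bit 3 = 0: r = r^2 mod 37 = 10^2 = 26
  -> s = B^a = 26

Answer: 26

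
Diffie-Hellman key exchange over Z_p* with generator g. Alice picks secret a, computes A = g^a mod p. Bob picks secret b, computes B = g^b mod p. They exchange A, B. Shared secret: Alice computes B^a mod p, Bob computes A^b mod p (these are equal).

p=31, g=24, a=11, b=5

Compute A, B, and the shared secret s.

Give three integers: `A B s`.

Answer: 11 26 6

Derivation:
A = 24^11 mod 31  (bits of 11 = 1011)
  bit 0 = 1: r = r^2 * 24 mod 31 = 1^2 * 24 = 1*24 = 24
  bit 1 = 0: r = r^2 mod 31 = 24^2 = 18
  bit 2 = 1: r = r^2 * 24 mod 31 = 18^2 * 24 = 14*24 = 26
  bit 3 = 1: r = r^2 * 24 mod 31 = 26^2 * 24 = 25*24 = 11
  -> A = 11
B = 24^5 mod 31  (bits of 5 = 101)
  bit 0 = 1: r = r^2 * 24 mod 31 = 1^2 * 24 = 1*24 = 24
  bit 1 = 0: r = r^2 mod 31 = 24^2 = 18
  bit 2 = 1: r = r^2 * 24 mod 31 = 18^2 * 24 = 14*24 = 26
  -> B = 26
s = B^a = 26^11 mod 31  (bits of 11 = 1011)
  bit 0 = 1: r = r^2 * 26 mod 31 = 1^2 * 26 = 1*26 = 26
  bit 1 = 0: r = r^2 mod 31 = 26^2 = 25
  bit 2 = 1: r = r^2 * 26 mod 31 = 25^2 * 26 = 5*26 = 6
  bit 3 = 1: r = r^2 * 26 mod 31 = 6^2 * 26 = 5*26 = 6
  -> s = B^a = 6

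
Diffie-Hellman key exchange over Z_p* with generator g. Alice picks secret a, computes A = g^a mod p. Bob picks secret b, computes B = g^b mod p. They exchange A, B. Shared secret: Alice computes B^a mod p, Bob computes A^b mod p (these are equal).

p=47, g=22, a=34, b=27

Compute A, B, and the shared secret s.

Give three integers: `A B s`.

A = 22^34 mod 47  (bits of 34 = 100010)
  bit 0 = 1: r = r^2 * 22 mod 47 = 1^2 * 22 = 1*22 = 22
  bit 1 = 0: r = r^2 mod 47 = 22^2 = 14
  bit 2 = 0: r = r^2 mod 47 = 14^2 = 8
  bit 3 = 0: r = r^2 mod 47 = 8^2 = 17
  bit 4 = 1: r = r^2 * 22 mod 47 = 17^2 * 22 = 7*22 = 13
  bit 5 = 0: r = r^2 mod 47 = 13^2 = 28
  -> A = 28
B = 22^27 mod 47  (bits of 27 = 11011)
  bit 0 = 1: r = r^2 * 22 mod 47 = 1^2 * 22 = 1*22 = 22
  bit 1 = 1: r = r^2 * 22 mod 47 = 22^2 * 22 = 14*22 = 26
  bit 2 = 0: r = r^2 mod 47 = 26^2 = 18
  bit 3 = 1: r = r^2 * 22 mod 47 = 18^2 * 22 = 42*22 = 31
  bit 4 = 1: r = r^2 * 22 mod 47 = 31^2 * 22 = 21*22 = 39
  -> B = 39
s = B^a = 39^34 mod 47  (bits of 34 = 100010)
  bit 0 = 1: r = r^2 * 39 mod 47 = 1^2 * 39 = 1*39 = 39
  bit 1 = 0: r = r^2 mod 47 = 39^2 = 17
  bit 2 = 0: r = r^2 mod 47 = 17^2 = 7
  bit 3 = 0: r = r^2 mod 47 = 7^2 = 2
  bit 4 = 1: r = r^2 * 39 mod 47 = 2^2 * 39 = 4*39 = 15
  bit 5 = 0: r = r^2 mod 47 = 15^2 = 37
  -> s = B^a = 37

Answer: 28 39 37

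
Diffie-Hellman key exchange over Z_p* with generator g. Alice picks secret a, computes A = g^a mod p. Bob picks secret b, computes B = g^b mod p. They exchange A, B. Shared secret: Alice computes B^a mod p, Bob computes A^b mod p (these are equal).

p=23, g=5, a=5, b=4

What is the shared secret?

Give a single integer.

Answer: 12

Derivation:
A = 5^5 mod 23  (bits of 5 = 101)
  bit 0 = 1: r = r^2 * 5 mod 23 = 1^2 * 5 = 1*5 = 5
  bit 1 = 0: r = r^2 mod 23 = 5^2 = 2
  bit 2 = 1: r = r^2 * 5 mod 23 = 2^2 * 5 = 4*5 = 20
  -> A = 20
B = 5^4 mod 23  (bits of 4 = 100)
  bit 0 = 1: r = r^2 * 5 mod 23 = 1^2 * 5 = 1*5 = 5
  bit 1 = 0: r = r^2 mod 23 = 5^2 = 2
  bit 2 = 0: r = r^2 mod 23 = 2^2 = 4
  -> B = 4
s = B^a = 4^5 mod 23  (bits of 5 = 101)
  bit 0 = 1: r = r^2 * 4 mod 23 = 1^2 * 4 = 1*4 = 4
  bit 1 = 0: r = r^2 mod 23 = 4^2 = 16
  bit 2 = 1: r = r^2 * 4 mod 23 = 16^2 * 4 = 3*4 = 12
  -> s = B^a = 12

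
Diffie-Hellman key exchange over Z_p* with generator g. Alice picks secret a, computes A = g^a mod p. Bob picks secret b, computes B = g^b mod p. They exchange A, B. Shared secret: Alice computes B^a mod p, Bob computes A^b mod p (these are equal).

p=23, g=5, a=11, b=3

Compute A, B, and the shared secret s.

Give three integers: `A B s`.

A = 5^11 mod 23  (bits of 11 = 1011)
  bit 0 = 1: r = r^2 * 5 mod 23 = 1^2 * 5 = 1*5 = 5
  bit 1 = 0: r = r^2 mod 23 = 5^2 = 2
  bit 2 = 1: r = r^2 * 5 mod 23 = 2^2 * 5 = 4*5 = 20
  bit 3 = 1: r = r^2 * 5 mod 23 = 20^2 * 5 = 9*5 = 22
  -> A = 22
B = 5^3 mod 23  (bits of 3 = 11)
  bit 0 = 1: r = r^2 * 5 mod 23 = 1^2 * 5 = 1*5 = 5
  bit 1 = 1: r = r^2 * 5 mod 23 = 5^2 * 5 = 2*5 = 10
  -> B = 10
s = B^a = 10^11 mod 23  (bits of 11 = 1011)
  bit 0 = 1: r = r^2 * 10 mod 23 = 1^2 * 10 = 1*10 = 10
  bit 1 = 0: r = r^2 mod 23 = 10^2 = 8
  bit 2 = 1: r = r^2 * 10 mod 23 = 8^2 * 10 = 18*10 = 19
  bit 3 = 1: r = r^2 * 10 mod 23 = 19^2 * 10 = 16*10 = 22
  -> s = B^a = 22

Answer: 22 10 22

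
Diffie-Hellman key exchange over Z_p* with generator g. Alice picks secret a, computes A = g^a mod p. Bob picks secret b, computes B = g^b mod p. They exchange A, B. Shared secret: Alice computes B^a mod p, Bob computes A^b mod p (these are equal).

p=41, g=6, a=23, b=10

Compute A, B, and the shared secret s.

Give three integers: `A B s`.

Answer: 30 32 9

Derivation:
A = 6^23 mod 41  (bits of 23 = 10111)
  bit 0 = 1: r = r^2 * 6 mod 41 = 1^2 * 6 = 1*6 = 6
  bit 1 = 0: r = r^2 mod 41 = 6^2 = 36
  bit 2 = 1: r = r^2 * 6 mod 41 = 36^2 * 6 = 25*6 = 27
  bit 3 = 1: r = r^2 * 6 mod 41 = 27^2 * 6 = 32*6 = 28
  bit 4 = 1: r = r^2 * 6 mod 41 = 28^2 * 6 = 5*6 = 30
  -> A = 30
B = 6^10 mod 41  (bits of 10 = 1010)
  bit 0 = 1: r = r^2 * 6 mod 41 = 1^2 * 6 = 1*6 = 6
  bit 1 = 0: r = r^2 mod 41 = 6^2 = 36
  bit 2 = 1: r = r^2 * 6 mod 41 = 36^2 * 6 = 25*6 = 27
  bit 3 = 0: r = r^2 mod 41 = 27^2 = 32
  -> B = 32
s = B^a = 32^23 mod 41  (bits of 23 = 10111)
  bit 0 = 1: r = r^2 * 32 mod 41 = 1^2 * 32 = 1*32 = 32
  bit 1 = 0: r = r^2 mod 41 = 32^2 = 40
  bit 2 = 1: r = r^2 * 32 mod 41 = 40^2 * 32 = 1*32 = 32
  bit 3 = 1: r = r^2 * 32 mod 41 = 32^2 * 32 = 40*32 = 9
  bit 4 = 1: r = r^2 * 32 mod 41 = 9^2 * 32 = 40*32 = 9
  -> s = B^a = 9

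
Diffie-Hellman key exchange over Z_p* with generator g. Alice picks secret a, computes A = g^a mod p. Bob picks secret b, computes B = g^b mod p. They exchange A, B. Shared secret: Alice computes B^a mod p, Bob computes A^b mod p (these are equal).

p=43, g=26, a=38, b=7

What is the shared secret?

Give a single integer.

A = 26^38 mod 43  (bits of 38 = 100110)
  bit 0 = 1: r = r^2 * 26 mod 43 = 1^2 * 26 = 1*26 = 26
  bit 1 = 0: r = r^2 mod 43 = 26^2 = 31
  bit 2 = 0: r = r^2 mod 43 = 31^2 = 15
  bit 3 = 1: r = r^2 * 26 mod 43 = 15^2 * 26 = 10*26 = 2
  bit 4 = 1: r = r^2 * 26 mod 43 = 2^2 * 26 = 4*26 = 18
  bit 5 = 0: r = r^2 mod 43 = 18^2 = 23
  -> A = 23
B = 26^7 mod 43  (bits of 7 = 111)
  bit 0 = 1: r = r^2 * 26 mod 43 = 1^2 * 26 = 1*26 = 26
  bit 1 = 1: r = r^2 * 26 mod 43 = 26^2 * 26 = 31*26 = 32
  bit 2 = 1: r = r^2 * 26 mod 43 = 32^2 * 26 = 35*26 = 7
  -> B = 7
s = B^a = 7^38 mod 43  (bits of 38 = 100110)
  bit 0 = 1: r = r^2 * 7 mod 43 = 1^2 * 7 = 1*7 = 7
  bit 1 = 0: r = r^2 mod 43 = 7^2 = 6
  bit 2 = 0: r = r^2 mod 43 = 6^2 = 36
  bit 3 = 1: r = r^2 * 7 mod 43 = 36^2 * 7 = 6*7 = 42
  bit 4 = 1: r = r^2 * 7 mod 43 = 42^2 * 7 = 1*7 = 7
  bit 5 = 0: r = r^2 mod 43 = 7^2 = 6
  -> s = B^a = 6

Answer: 6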